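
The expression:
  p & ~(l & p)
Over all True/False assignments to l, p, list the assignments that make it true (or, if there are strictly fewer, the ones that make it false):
is true only for:
  l=False, p=True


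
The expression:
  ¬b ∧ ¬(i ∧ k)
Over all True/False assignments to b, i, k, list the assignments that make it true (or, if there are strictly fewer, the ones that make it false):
is true only for:
  b=False, i=False, k=False;
  b=False, i=False, k=True;
  b=False, i=True, k=False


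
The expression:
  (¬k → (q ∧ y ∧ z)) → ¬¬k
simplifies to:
k ∨ ¬q ∨ ¬y ∨ ¬z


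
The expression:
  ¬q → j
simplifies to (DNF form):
j ∨ q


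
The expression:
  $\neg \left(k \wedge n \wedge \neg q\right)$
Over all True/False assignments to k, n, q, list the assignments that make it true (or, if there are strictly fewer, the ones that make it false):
is false only for:
  k=True, n=True, q=False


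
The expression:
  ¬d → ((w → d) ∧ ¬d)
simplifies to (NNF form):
d ∨ ¬w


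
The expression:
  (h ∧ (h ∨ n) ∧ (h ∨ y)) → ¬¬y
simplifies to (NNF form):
y ∨ ¬h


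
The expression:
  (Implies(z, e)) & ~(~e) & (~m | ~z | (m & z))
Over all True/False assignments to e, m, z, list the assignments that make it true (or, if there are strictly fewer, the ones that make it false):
is true only for:
  e=True, m=False, z=False;
  e=True, m=False, z=True;
  e=True, m=True, z=False;
  e=True, m=True, z=True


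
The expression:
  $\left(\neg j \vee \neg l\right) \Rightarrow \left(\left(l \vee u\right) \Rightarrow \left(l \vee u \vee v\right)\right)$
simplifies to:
$\text{True}$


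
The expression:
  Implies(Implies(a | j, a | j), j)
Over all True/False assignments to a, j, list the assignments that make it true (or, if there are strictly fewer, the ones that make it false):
is true only for:
  a=False, j=True;
  a=True, j=True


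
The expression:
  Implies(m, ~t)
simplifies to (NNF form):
~m | ~t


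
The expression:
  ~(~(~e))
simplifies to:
~e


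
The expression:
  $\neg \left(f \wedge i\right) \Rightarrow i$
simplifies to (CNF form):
$i$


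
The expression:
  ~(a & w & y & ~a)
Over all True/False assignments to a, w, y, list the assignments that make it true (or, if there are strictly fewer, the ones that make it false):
is always true.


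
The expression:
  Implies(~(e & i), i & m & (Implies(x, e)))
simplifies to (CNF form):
i & (e | m) & (e | ~x)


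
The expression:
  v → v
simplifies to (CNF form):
True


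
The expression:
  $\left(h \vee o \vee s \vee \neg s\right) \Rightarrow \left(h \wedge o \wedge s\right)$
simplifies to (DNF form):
$h \wedge o \wedge s$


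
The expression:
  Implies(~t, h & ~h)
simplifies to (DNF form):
t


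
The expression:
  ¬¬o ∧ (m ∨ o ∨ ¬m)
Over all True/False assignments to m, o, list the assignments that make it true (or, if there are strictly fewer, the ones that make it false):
is true only for:
  m=False, o=True;
  m=True, o=True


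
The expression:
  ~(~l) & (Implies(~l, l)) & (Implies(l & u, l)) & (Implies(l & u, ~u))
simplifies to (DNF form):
l & ~u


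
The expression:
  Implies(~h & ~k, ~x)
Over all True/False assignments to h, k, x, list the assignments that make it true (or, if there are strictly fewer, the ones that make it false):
is false only for:
  h=False, k=False, x=True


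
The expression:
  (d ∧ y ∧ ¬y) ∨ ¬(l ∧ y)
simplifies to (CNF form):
¬l ∨ ¬y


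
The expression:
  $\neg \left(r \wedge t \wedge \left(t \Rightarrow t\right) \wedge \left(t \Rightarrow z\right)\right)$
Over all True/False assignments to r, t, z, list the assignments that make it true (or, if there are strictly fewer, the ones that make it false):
is false only for:
  r=True, t=True, z=True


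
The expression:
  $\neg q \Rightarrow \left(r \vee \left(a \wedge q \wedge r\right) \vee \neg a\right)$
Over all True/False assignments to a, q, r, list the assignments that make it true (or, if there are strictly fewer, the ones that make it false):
is false only for:
  a=True, q=False, r=False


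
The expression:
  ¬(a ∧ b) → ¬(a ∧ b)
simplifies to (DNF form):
True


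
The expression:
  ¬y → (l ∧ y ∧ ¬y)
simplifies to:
y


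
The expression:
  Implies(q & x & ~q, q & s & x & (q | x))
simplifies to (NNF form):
True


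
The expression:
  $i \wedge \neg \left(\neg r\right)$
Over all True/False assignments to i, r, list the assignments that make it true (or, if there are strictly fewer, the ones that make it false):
is true only for:
  i=True, r=True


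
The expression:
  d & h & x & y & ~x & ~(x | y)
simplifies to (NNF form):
False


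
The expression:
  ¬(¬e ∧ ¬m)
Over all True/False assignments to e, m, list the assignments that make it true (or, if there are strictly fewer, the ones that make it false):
is false only for:
  e=False, m=False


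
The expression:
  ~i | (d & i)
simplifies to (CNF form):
d | ~i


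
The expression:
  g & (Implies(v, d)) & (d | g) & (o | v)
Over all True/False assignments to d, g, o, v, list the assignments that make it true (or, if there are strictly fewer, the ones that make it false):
is true only for:
  d=False, g=True, o=True, v=False;
  d=True, g=True, o=False, v=True;
  d=True, g=True, o=True, v=False;
  d=True, g=True, o=True, v=True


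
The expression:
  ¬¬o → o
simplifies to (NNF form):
True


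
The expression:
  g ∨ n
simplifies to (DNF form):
g ∨ n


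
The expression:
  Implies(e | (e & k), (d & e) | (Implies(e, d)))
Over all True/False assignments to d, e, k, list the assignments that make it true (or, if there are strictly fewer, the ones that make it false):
is false only for:
  d=False, e=True, k=False;
  d=False, e=True, k=True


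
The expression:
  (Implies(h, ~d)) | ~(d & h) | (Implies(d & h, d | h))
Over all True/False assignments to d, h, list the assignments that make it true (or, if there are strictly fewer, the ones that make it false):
is always true.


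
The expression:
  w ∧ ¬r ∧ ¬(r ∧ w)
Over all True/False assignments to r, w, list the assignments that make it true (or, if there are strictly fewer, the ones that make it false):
is true only for:
  r=False, w=True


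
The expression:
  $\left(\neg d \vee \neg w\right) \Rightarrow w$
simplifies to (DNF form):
$w$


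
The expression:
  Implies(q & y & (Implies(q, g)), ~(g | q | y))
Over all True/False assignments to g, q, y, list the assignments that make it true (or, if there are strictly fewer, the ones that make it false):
is false only for:
  g=True, q=True, y=True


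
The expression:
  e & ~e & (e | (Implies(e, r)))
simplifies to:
False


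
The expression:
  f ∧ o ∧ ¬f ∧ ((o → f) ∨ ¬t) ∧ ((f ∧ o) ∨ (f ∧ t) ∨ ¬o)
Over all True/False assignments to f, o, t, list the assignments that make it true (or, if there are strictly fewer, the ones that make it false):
is never true.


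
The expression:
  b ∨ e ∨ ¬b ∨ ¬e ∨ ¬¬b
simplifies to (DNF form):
True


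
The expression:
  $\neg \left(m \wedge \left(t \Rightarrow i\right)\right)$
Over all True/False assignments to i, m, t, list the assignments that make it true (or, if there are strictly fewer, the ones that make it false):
is false only for:
  i=False, m=True, t=False;
  i=True, m=True, t=False;
  i=True, m=True, t=True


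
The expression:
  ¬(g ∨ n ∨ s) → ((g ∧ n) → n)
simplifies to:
True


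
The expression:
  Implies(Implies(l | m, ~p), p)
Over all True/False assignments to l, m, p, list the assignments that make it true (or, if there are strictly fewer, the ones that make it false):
is true only for:
  l=False, m=False, p=True;
  l=False, m=True, p=True;
  l=True, m=False, p=True;
  l=True, m=True, p=True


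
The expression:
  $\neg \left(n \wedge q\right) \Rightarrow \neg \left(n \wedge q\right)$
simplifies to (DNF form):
$\text{True}$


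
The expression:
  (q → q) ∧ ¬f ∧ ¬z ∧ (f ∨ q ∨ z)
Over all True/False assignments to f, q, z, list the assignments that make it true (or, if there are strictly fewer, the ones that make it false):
is true only for:
  f=False, q=True, z=False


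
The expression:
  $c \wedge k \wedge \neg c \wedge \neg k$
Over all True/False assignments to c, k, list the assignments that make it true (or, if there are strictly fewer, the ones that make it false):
is never true.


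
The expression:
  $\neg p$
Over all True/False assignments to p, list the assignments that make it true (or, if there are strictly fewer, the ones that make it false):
is true only for:
  p=False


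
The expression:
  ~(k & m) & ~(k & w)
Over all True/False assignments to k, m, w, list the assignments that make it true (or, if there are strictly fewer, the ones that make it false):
is false only for:
  k=True, m=False, w=True;
  k=True, m=True, w=False;
  k=True, m=True, w=True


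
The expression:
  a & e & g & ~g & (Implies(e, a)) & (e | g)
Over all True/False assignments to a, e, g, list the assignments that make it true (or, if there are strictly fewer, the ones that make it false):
is never true.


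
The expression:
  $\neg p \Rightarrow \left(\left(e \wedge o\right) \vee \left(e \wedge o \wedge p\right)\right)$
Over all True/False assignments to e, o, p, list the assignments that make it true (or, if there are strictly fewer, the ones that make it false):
is false only for:
  e=False, o=False, p=False;
  e=False, o=True, p=False;
  e=True, o=False, p=False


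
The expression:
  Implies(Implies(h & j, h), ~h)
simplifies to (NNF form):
~h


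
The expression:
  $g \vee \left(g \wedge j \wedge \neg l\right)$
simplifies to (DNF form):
$g$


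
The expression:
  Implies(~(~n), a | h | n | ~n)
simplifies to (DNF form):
True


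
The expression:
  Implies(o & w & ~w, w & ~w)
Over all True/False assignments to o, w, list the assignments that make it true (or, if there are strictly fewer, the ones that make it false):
is always true.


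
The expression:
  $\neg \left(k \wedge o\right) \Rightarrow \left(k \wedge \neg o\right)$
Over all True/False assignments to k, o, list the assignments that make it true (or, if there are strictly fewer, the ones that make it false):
is true only for:
  k=True, o=False;
  k=True, o=True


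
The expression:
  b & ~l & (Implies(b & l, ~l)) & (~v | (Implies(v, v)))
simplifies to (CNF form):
b & ~l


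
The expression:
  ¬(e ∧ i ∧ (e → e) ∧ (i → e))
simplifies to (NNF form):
¬e ∨ ¬i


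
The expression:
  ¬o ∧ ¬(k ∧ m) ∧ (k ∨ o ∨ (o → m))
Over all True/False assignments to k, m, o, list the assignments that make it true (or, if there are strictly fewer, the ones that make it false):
is true only for:
  k=False, m=False, o=False;
  k=False, m=True, o=False;
  k=True, m=False, o=False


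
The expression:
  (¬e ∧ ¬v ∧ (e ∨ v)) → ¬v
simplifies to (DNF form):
True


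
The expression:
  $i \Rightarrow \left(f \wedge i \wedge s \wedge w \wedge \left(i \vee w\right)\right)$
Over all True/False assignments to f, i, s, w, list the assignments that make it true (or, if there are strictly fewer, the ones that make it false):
is false only for:
  f=False, i=True, s=False, w=False;
  f=False, i=True, s=False, w=True;
  f=False, i=True, s=True, w=False;
  f=False, i=True, s=True, w=True;
  f=True, i=True, s=False, w=False;
  f=True, i=True, s=False, w=True;
  f=True, i=True, s=True, w=False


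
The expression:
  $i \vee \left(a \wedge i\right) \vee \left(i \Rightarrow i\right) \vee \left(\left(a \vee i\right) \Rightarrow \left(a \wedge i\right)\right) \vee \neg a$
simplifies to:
$\text{True}$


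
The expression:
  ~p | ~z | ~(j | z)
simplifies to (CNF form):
~p | ~z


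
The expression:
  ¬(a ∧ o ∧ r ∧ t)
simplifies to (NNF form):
¬a ∨ ¬o ∨ ¬r ∨ ¬t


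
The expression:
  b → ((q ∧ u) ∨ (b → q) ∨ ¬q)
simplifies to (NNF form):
True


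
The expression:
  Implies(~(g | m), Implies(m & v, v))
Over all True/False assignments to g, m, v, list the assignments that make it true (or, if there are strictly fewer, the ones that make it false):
is always true.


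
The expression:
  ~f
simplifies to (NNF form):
~f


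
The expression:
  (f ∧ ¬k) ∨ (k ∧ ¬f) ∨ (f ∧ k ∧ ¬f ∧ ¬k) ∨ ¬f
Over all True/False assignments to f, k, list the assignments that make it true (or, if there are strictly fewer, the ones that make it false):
is false only for:
  f=True, k=True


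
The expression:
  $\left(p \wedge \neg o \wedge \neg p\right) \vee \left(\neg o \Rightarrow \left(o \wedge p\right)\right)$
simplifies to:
$o$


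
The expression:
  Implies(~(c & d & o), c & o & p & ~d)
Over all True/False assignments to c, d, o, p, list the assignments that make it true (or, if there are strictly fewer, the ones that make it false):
is true only for:
  c=True, d=False, o=True, p=True;
  c=True, d=True, o=True, p=False;
  c=True, d=True, o=True, p=True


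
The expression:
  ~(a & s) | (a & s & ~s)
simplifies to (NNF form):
~a | ~s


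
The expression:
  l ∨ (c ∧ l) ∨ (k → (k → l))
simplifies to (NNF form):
l ∨ ¬k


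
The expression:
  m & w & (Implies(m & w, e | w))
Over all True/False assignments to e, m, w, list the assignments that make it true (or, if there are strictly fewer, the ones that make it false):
is true only for:
  e=False, m=True, w=True;
  e=True, m=True, w=True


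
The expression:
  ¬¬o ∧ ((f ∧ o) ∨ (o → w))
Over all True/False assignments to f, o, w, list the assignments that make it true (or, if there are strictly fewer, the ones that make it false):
is true only for:
  f=False, o=True, w=True;
  f=True, o=True, w=False;
  f=True, o=True, w=True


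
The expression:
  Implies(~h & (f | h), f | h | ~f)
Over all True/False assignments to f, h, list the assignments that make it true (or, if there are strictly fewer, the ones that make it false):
is always true.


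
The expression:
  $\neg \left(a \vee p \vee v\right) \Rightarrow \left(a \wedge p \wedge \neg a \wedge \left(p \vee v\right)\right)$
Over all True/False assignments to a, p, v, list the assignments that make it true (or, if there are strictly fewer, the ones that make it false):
is false only for:
  a=False, p=False, v=False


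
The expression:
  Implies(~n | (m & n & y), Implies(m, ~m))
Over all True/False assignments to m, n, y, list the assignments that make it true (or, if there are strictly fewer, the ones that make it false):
is false only for:
  m=True, n=False, y=False;
  m=True, n=False, y=True;
  m=True, n=True, y=True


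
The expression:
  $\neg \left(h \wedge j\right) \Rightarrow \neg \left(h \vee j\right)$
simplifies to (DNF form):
$\left(h \wedge j\right) \vee \left(\neg h \wedge \neg j\right)$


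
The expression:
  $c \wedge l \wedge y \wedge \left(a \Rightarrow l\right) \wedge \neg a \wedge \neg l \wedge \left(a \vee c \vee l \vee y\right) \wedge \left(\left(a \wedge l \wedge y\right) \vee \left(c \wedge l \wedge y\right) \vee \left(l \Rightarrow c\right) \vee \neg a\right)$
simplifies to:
$\text{False}$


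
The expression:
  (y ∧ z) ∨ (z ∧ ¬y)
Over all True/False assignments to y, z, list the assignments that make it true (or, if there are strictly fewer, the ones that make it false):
is true only for:
  y=False, z=True;
  y=True, z=True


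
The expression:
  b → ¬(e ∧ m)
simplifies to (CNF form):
¬b ∨ ¬e ∨ ¬m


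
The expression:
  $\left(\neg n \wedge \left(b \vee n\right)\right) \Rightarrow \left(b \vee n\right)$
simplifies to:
$\text{True}$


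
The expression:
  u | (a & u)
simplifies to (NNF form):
u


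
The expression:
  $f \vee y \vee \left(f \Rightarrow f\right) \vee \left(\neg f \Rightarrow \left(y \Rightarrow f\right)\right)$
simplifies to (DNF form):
$\text{True}$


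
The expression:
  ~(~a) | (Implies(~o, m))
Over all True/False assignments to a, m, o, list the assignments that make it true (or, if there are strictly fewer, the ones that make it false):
is false only for:
  a=False, m=False, o=False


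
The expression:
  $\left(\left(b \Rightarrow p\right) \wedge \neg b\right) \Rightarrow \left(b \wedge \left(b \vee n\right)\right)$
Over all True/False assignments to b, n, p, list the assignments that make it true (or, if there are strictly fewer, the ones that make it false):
is true only for:
  b=True, n=False, p=False;
  b=True, n=False, p=True;
  b=True, n=True, p=False;
  b=True, n=True, p=True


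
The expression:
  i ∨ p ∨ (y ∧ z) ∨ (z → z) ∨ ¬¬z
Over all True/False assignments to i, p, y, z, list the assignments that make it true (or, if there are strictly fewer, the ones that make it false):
is always true.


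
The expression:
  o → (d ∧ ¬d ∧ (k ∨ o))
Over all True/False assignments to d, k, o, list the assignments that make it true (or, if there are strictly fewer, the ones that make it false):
is true only for:
  d=False, k=False, o=False;
  d=False, k=True, o=False;
  d=True, k=False, o=False;
  d=True, k=True, o=False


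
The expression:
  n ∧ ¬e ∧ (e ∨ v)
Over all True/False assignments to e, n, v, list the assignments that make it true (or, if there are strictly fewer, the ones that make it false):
is true only for:
  e=False, n=True, v=True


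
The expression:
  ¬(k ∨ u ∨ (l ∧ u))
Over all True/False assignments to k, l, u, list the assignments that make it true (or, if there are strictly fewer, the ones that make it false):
is true only for:
  k=False, l=False, u=False;
  k=False, l=True, u=False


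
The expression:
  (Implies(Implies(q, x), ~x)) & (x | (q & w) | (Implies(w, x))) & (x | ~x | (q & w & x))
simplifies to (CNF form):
~x & (q | ~w)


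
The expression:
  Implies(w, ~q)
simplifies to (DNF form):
~q | ~w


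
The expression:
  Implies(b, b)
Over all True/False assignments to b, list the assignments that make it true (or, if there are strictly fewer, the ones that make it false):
is always true.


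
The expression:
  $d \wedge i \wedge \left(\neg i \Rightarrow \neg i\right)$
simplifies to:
$d \wedge i$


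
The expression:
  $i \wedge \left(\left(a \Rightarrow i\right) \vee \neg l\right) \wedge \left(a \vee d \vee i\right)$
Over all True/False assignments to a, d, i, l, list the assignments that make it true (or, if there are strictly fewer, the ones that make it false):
is true only for:
  a=False, d=False, i=True, l=False;
  a=False, d=False, i=True, l=True;
  a=False, d=True, i=True, l=False;
  a=False, d=True, i=True, l=True;
  a=True, d=False, i=True, l=False;
  a=True, d=False, i=True, l=True;
  a=True, d=True, i=True, l=False;
  a=True, d=True, i=True, l=True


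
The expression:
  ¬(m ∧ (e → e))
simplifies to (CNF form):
¬m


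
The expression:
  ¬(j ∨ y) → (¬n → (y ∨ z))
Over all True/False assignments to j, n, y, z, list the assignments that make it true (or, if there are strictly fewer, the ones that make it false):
is false only for:
  j=False, n=False, y=False, z=False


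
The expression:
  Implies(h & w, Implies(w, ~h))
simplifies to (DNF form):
~h | ~w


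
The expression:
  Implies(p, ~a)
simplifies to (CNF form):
~a | ~p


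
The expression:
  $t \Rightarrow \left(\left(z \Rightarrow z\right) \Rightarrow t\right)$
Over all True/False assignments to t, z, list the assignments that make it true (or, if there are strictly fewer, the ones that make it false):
is always true.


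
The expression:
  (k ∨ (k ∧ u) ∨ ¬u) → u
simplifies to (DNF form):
u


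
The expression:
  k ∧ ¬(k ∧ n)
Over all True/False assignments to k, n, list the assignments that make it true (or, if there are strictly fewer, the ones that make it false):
is true only for:
  k=True, n=False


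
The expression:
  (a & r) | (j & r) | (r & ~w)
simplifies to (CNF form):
r & (a | j | ~w)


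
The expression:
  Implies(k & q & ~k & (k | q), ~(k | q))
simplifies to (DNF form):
True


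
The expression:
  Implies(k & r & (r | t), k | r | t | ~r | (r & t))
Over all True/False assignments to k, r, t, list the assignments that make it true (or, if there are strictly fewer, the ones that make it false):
is always true.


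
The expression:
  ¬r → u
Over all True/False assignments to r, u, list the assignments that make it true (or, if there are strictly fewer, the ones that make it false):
is false only for:
  r=False, u=False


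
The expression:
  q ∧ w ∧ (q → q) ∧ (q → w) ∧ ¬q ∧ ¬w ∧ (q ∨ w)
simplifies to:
False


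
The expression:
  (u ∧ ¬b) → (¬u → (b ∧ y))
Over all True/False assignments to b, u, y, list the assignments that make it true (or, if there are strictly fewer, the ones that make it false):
is always true.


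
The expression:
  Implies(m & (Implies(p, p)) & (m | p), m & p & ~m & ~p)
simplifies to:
~m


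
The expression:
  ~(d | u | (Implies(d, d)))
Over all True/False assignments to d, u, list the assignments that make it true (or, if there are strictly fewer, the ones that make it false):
is never true.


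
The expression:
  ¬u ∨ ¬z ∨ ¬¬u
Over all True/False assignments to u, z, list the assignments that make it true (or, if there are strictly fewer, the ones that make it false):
is always true.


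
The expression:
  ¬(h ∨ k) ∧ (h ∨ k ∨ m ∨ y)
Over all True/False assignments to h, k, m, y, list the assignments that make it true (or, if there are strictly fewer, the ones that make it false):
is true only for:
  h=False, k=False, m=False, y=True;
  h=False, k=False, m=True, y=False;
  h=False, k=False, m=True, y=True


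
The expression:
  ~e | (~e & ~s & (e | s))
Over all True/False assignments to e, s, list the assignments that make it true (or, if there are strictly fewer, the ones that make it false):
is true only for:
  e=False, s=False;
  e=False, s=True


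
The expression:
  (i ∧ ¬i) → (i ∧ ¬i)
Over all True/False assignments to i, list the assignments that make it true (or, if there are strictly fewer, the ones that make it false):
is always true.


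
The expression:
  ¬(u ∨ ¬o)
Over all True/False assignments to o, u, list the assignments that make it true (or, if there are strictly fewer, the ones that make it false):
is true only for:
  o=True, u=False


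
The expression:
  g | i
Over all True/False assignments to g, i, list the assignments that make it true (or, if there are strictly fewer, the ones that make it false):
is false only for:
  g=False, i=False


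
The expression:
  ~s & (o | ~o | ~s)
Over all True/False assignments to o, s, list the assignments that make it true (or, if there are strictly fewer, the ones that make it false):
is true only for:
  o=False, s=False;
  o=True, s=False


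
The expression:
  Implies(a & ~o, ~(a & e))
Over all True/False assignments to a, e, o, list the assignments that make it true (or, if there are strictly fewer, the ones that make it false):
is false only for:
  a=True, e=True, o=False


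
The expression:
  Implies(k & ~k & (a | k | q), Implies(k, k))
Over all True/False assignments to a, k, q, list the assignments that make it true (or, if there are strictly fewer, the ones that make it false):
is always true.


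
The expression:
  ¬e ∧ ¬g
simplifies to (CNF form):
¬e ∧ ¬g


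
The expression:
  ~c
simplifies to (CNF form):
~c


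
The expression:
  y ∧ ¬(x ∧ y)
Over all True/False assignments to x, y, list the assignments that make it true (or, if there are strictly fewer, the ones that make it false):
is true only for:
  x=False, y=True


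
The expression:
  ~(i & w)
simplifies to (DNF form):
~i | ~w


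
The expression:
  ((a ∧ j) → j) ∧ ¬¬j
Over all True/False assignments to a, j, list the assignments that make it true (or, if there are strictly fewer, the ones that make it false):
is true only for:
  a=False, j=True;
  a=True, j=True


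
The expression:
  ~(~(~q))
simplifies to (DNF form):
~q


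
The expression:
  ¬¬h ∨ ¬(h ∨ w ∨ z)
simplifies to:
h ∨ (¬w ∧ ¬z)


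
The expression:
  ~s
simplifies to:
~s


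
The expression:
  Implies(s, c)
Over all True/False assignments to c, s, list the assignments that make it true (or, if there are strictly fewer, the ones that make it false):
is false only for:
  c=False, s=True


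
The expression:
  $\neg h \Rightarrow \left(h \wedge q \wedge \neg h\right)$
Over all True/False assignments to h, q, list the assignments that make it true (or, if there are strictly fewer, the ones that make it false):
is true only for:
  h=True, q=False;
  h=True, q=True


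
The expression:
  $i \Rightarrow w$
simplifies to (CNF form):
$w \vee \neg i$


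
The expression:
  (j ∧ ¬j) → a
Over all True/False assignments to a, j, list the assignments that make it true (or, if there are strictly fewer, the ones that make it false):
is always true.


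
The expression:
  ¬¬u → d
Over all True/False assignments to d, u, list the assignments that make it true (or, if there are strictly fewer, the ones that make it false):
is false only for:
  d=False, u=True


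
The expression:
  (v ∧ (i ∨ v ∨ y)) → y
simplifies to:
y ∨ ¬v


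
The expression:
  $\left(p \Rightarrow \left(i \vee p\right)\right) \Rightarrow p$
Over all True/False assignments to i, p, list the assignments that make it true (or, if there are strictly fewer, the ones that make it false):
is true only for:
  i=False, p=True;
  i=True, p=True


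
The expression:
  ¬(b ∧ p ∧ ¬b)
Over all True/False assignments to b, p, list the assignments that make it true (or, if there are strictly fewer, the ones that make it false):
is always true.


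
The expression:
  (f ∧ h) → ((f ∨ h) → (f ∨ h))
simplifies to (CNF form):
True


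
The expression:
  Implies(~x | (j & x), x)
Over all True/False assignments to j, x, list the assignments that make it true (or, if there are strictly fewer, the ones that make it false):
is true only for:
  j=False, x=True;
  j=True, x=True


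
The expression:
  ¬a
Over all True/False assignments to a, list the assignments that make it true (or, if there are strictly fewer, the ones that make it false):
is true only for:
  a=False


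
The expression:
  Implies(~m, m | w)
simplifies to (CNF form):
m | w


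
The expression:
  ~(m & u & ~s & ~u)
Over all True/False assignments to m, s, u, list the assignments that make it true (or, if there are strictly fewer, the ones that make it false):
is always true.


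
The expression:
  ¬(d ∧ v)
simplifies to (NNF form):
¬d ∨ ¬v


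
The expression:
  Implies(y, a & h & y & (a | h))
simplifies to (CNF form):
(a | ~y) & (h | ~y)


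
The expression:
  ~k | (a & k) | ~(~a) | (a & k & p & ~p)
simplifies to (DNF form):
a | ~k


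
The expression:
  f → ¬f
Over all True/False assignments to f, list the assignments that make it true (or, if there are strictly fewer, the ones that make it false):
is true only for:
  f=False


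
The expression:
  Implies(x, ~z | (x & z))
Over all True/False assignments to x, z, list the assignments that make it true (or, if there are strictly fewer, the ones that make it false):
is always true.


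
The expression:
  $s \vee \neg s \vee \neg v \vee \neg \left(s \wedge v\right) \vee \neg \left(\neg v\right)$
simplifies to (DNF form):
$\text{True}$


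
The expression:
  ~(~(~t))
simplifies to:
~t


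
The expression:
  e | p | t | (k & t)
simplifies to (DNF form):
e | p | t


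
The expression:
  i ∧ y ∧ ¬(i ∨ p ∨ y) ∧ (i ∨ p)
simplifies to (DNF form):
False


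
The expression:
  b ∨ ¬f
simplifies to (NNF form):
b ∨ ¬f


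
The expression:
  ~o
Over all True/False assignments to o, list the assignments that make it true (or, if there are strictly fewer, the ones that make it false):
is true only for:
  o=False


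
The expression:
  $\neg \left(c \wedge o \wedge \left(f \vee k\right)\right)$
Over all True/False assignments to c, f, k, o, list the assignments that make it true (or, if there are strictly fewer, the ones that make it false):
is false only for:
  c=True, f=False, k=True, o=True;
  c=True, f=True, k=False, o=True;
  c=True, f=True, k=True, o=True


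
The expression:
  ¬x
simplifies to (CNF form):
¬x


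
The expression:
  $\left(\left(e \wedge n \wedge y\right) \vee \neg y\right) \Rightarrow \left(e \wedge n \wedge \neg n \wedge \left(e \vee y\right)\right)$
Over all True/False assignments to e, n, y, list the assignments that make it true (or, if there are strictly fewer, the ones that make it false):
is true only for:
  e=False, n=False, y=True;
  e=False, n=True, y=True;
  e=True, n=False, y=True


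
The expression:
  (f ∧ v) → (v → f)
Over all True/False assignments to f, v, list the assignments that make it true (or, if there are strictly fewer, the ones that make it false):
is always true.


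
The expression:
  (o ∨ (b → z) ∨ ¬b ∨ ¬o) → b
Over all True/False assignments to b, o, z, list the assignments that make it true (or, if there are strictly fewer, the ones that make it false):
is true only for:
  b=True, o=False, z=False;
  b=True, o=False, z=True;
  b=True, o=True, z=False;
  b=True, o=True, z=True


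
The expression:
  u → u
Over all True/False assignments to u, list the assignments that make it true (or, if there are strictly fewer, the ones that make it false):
is always true.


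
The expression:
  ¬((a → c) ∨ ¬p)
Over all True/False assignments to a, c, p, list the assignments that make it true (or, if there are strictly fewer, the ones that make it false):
is true only for:
  a=True, c=False, p=True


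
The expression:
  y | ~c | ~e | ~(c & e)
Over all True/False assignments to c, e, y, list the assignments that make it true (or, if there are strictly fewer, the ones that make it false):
is false only for:
  c=True, e=True, y=False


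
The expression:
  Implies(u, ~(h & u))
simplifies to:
~h | ~u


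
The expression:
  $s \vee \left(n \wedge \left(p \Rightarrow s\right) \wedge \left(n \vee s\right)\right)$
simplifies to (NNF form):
$s \vee \left(n \wedge \neg p\right)$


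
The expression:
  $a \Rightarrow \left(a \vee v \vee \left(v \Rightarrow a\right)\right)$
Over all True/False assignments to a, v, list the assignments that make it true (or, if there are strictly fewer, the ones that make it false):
is always true.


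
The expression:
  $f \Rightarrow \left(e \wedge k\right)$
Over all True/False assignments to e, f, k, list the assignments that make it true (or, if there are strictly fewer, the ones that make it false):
is false only for:
  e=False, f=True, k=False;
  e=False, f=True, k=True;
  e=True, f=True, k=False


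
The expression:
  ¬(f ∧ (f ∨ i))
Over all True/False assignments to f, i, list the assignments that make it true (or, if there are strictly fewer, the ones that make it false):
is true only for:
  f=False, i=False;
  f=False, i=True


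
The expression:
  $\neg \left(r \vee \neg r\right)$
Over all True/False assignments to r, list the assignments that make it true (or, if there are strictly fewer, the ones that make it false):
is never true.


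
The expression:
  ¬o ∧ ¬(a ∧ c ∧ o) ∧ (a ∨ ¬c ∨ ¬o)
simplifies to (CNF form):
¬o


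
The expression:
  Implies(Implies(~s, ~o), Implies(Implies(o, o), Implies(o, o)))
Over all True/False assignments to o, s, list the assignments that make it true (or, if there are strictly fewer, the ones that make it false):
is always true.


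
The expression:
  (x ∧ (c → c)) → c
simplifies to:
c ∨ ¬x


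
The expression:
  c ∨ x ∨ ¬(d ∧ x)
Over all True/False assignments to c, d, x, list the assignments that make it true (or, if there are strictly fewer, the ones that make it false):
is always true.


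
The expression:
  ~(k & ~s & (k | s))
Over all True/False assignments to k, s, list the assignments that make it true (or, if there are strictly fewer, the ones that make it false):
is false only for:
  k=True, s=False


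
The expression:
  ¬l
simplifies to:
¬l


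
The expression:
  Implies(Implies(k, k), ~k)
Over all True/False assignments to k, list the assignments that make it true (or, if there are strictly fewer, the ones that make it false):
is true only for:
  k=False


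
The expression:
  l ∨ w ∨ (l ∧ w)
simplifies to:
l ∨ w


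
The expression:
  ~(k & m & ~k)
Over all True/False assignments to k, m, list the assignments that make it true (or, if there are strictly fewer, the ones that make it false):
is always true.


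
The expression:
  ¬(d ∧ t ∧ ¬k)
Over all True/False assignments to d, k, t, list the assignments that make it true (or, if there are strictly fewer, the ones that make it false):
is false only for:
  d=True, k=False, t=True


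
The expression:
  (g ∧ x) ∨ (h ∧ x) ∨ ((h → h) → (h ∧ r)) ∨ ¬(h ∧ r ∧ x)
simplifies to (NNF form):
True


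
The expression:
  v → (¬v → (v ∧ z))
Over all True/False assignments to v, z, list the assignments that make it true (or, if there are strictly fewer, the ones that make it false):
is always true.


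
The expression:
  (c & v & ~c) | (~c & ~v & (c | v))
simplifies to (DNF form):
False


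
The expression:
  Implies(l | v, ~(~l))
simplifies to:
l | ~v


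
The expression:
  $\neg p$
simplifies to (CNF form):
$\neg p$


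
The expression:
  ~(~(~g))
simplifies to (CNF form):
~g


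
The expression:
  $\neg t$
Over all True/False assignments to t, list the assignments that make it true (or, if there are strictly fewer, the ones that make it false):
is true only for:
  t=False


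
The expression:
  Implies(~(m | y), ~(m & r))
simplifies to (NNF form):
True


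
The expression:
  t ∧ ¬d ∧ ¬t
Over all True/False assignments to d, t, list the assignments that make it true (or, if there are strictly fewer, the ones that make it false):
is never true.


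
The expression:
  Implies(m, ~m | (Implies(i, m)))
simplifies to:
True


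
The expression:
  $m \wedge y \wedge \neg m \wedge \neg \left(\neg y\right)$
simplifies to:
$\text{False}$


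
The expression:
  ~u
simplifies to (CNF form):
~u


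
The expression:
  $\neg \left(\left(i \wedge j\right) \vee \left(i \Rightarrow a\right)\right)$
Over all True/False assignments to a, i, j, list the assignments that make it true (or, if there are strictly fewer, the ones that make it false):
is true only for:
  a=False, i=True, j=False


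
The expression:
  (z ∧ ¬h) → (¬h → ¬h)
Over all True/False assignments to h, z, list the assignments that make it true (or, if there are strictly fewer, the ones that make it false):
is always true.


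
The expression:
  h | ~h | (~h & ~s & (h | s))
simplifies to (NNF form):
True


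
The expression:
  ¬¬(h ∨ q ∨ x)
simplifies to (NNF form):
h ∨ q ∨ x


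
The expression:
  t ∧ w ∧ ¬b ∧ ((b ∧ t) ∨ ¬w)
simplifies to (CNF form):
False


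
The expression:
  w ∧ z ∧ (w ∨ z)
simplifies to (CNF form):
w ∧ z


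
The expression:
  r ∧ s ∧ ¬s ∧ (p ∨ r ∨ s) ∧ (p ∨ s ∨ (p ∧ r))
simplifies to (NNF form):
False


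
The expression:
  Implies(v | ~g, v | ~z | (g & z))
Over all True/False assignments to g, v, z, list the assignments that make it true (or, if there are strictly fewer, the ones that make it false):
is false only for:
  g=False, v=False, z=True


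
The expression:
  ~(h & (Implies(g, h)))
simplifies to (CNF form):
~h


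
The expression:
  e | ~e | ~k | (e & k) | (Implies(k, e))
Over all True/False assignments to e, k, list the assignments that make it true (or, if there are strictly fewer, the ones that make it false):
is always true.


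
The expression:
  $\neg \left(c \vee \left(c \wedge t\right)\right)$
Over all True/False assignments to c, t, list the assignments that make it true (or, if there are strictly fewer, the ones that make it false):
is true only for:
  c=False, t=False;
  c=False, t=True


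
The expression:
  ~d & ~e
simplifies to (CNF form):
~d & ~e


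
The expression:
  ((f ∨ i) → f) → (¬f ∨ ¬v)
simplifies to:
¬f ∨ ¬v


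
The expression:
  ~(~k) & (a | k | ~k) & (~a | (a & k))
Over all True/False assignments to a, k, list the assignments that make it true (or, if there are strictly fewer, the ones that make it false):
is true only for:
  a=False, k=True;
  a=True, k=True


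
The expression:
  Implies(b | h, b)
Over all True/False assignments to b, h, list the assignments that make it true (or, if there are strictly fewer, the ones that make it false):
is false only for:
  b=False, h=True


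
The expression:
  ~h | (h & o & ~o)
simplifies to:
~h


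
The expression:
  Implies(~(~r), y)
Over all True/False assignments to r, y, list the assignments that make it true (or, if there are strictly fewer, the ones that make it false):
is false only for:
  r=True, y=False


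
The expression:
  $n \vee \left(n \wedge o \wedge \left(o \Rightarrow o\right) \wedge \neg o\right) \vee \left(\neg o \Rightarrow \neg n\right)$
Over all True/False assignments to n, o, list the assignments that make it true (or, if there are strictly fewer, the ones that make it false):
is always true.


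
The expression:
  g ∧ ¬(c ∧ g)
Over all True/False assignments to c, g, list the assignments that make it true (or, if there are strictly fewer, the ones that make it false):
is true only for:
  c=False, g=True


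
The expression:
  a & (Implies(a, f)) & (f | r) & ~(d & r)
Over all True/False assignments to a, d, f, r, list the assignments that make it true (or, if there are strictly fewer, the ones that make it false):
is true only for:
  a=True, d=False, f=True, r=False;
  a=True, d=False, f=True, r=True;
  a=True, d=True, f=True, r=False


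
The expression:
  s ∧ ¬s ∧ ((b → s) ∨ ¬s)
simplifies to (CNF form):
False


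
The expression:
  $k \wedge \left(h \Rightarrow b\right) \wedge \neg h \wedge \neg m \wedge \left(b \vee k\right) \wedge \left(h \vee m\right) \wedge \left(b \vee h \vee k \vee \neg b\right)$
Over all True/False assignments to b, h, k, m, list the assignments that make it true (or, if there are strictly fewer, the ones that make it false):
is never true.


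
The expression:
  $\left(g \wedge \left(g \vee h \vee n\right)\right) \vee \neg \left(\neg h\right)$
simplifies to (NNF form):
$g \vee h$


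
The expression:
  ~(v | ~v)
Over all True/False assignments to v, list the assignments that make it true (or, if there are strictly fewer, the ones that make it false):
is never true.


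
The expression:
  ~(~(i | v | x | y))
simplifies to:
i | v | x | y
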